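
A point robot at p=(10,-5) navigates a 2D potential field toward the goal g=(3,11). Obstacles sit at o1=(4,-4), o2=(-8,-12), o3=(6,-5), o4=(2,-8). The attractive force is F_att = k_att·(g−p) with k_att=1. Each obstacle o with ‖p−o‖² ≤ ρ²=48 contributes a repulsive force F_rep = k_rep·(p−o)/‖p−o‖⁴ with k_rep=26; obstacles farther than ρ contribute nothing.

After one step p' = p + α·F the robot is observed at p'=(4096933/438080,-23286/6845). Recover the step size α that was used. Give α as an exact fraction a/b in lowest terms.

F_att = 1·(g−p) = 1·(-7,16) = (-7.0000,16.0000)
o1: d²=37 ≤ ρ²=48; F_rep = 26·(6,-1)/37² = (0.1140,-0.0190)
o2: d²=373 > ρ²=48 → inactive
o3: d²=16 ≤ ρ²=48; F_rep = 26·(4,0)/16² = (0.4062,0.0000)
o4: d²=73 > ρ²=48 → inactive
F = F_att + ΣF_rep = (-6.4798,15.9810)
Δp = p'−p = (-0.6480,1.5981); α = Δx/Fx = (-283867/438080) / (-283867/43808) = 1/10
check: Δy/Fy = (10939/6845) / (21878/1369) = 1/10 ✓

α = 1/10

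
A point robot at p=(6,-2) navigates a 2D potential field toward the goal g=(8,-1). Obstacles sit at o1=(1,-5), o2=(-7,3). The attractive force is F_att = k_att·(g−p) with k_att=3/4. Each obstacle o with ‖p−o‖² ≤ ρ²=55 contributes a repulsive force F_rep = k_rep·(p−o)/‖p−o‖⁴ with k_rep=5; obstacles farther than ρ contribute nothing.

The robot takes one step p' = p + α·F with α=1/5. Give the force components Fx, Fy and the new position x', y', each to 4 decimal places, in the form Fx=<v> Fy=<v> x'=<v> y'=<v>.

F_att = 3/4·(g−p) = 3/4·(2,1) = (1.5000,0.7500)
o1: d²=34 ≤ ρ²=55; F_rep = 5·(5,3)/34² = (0.0216,0.0130)
o2: d²=194 > ρ²=55 → inactive
F = F_att + ΣF_rep = (1.5216,0.7630)
p' = p + 1/5·F = (6.3043,-1.8474)

Fx=1.5216 Fy=0.7630 x'=6.3043 y'=-1.8474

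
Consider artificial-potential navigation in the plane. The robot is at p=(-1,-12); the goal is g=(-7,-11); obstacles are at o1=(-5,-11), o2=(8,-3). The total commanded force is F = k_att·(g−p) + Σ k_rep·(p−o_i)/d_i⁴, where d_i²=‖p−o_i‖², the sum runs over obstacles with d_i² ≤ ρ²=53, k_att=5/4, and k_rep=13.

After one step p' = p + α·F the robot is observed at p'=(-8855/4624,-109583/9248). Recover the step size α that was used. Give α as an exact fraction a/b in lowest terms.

F_att = 5/4·(g−p) = 5/4·(-6,1) = (-7.5000,1.2500)
o1: d²=17 ≤ ρ²=53; F_rep = 13·(4,-1)/17² = (0.1799,-0.0450)
o2: d²=162 > ρ²=53 → inactive
F = F_att + ΣF_rep = (-7.3201,1.2050)
Δp = p'−p = (-0.9150,0.1506); α = Δx/Fx = (-4231/4624) / (-4231/578) = 1/8
check: Δy/Fy = (1393/9248) / (1393/1156) = 1/8 ✓

α = 1/8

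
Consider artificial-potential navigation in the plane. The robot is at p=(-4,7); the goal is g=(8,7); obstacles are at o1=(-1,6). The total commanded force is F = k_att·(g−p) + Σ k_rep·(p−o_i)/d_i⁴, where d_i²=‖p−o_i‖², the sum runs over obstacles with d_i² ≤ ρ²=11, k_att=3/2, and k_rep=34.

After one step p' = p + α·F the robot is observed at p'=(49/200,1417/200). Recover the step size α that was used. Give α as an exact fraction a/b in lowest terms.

α = 1/4

F_att = 3/2·(g−p) = 3/2·(12,0) = (18.0000,0.0000)
o1: d²=10 ≤ ρ²=11; F_rep = 34·(-3,1)/10² = (-1.0200,0.3400)
F = F_att + ΣF_rep = (16.9800,0.3400)
Δp = p'−p = (4.2450,0.0850); α = Δx/Fx = (849/200) / (849/50) = 1/4
check: Δy/Fy = (17/200) / (17/50) = 1/4 ✓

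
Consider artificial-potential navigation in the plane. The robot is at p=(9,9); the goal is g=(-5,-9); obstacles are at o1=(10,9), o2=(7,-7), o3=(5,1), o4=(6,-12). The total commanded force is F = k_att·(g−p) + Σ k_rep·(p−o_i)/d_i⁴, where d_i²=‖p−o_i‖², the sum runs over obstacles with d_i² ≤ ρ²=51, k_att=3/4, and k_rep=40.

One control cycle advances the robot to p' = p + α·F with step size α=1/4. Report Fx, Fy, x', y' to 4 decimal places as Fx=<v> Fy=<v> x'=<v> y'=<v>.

Fx=-50.5000 Fy=-13.5000 x'=-3.6250 y'=5.6250

F_att = 3/4·(g−p) = 3/4·(-14,-18) = (-10.5000,-13.5000)
o1: d²=1 ≤ ρ²=51; F_rep = 40·(-1,0)/1² = (-40.0000,0.0000)
o2: d²=260 > ρ²=51 → inactive
o3: d²=80 > ρ²=51 → inactive
o4: d²=450 > ρ²=51 → inactive
F = F_att + ΣF_rep = (-50.5000,-13.5000)
p' = p + 1/4·F = (-3.6250,5.6250)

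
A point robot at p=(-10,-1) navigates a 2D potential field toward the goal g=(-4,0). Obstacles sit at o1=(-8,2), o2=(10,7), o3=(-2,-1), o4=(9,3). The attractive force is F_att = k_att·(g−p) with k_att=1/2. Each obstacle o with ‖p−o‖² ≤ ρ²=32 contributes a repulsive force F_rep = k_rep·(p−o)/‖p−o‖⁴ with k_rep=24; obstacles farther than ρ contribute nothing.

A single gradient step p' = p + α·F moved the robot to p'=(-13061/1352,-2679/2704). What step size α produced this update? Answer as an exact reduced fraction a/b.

F_att = 1/2·(g−p) = 1/2·(6,1) = (3.0000,0.5000)
o1: d²=13 ≤ ρ²=32; F_rep = 24·(-2,-3)/13² = (-0.2840,-0.4260)
o2: d²=464 > ρ²=32 → inactive
o3: d²=64 > ρ²=32 → inactive
o4: d²=377 > ρ²=32 → inactive
F = F_att + ΣF_rep = (2.7160,0.0740)
Δp = p'−p = (0.3395,0.0092); α = Δx/Fx = (459/1352) / (459/169) = 1/8
check: Δy/Fy = (25/2704) / (25/338) = 1/8 ✓

α = 1/8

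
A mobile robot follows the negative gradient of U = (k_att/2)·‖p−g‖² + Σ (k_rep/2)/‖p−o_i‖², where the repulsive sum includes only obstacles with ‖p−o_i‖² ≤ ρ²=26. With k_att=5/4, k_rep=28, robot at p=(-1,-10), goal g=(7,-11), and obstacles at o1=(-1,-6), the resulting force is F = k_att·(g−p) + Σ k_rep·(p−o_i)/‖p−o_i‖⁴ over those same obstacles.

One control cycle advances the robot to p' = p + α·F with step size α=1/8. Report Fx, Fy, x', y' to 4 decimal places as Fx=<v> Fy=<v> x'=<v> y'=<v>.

F_att = 5/4·(g−p) = 5/4·(8,-1) = (10.0000,-1.2500)
o1: d²=16 ≤ ρ²=26; F_rep = 28·(0,-4)/16² = (0.0000,-0.4375)
F = F_att + ΣF_rep = (10.0000,-1.6875)
p' = p + 1/8·F = (0.2500,-10.2109)

Fx=10.0000 Fy=-1.6875 x'=0.2500 y'=-10.2109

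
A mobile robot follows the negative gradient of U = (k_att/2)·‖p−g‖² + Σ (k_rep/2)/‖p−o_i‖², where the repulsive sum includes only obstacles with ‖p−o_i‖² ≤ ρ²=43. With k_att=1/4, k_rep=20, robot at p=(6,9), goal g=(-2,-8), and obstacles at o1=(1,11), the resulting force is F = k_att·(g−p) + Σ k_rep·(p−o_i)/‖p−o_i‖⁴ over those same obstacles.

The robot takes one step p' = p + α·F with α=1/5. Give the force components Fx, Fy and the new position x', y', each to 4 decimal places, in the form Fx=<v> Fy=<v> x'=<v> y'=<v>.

Fx=-1.8811 Fy=-4.2976 x'=5.6238 y'=8.1405

F_att = 1/4·(g−p) = 1/4·(-8,-17) = (-2.0000,-4.2500)
o1: d²=29 ≤ ρ²=43; F_rep = 20·(5,-2)/29² = (0.1189,-0.0476)
F = F_att + ΣF_rep = (-1.8811,-4.2976)
p' = p + 1/5·F = (5.6238,8.1405)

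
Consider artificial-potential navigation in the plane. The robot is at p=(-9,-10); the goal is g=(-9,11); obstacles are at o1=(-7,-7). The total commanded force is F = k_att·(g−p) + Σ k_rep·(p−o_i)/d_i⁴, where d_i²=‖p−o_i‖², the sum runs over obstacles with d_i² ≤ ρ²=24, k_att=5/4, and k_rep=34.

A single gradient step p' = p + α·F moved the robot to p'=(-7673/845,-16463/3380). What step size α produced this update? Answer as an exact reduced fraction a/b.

α = 1/5

F_att = 5/4·(g−p) = 5/4·(0,21) = (0.0000,26.2500)
o1: d²=13 ≤ ρ²=24; F_rep = 34·(-2,-3)/13² = (-0.4024,-0.6036)
F = F_att + ΣF_rep = (-0.4024,25.6464)
Δp = p'−p = (-0.0805,5.1293); α = Δx/Fx = (-68/845) / (-68/169) = 1/5
check: Δy/Fy = (17337/3380) / (17337/676) = 1/5 ✓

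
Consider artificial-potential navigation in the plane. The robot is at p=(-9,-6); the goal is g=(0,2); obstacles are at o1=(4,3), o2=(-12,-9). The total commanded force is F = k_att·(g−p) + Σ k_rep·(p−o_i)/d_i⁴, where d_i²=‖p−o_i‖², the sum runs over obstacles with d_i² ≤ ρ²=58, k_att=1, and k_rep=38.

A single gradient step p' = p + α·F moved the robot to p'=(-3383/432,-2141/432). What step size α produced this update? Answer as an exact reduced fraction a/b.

α = 1/8

F_att = 1·(g−p) = 1·(9,8) = (9.0000,8.0000)
o1: d²=250 > ρ²=58 → inactive
o2: d²=18 ≤ ρ²=58; F_rep = 38·(3,3)/18² = (0.3519,0.3519)
F = F_att + ΣF_rep = (9.3519,8.3519)
Δp = p'−p = (1.1690,1.0440); α = Δx/Fx = (505/432) / (505/54) = 1/8
check: Δy/Fy = (451/432) / (451/54) = 1/8 ✓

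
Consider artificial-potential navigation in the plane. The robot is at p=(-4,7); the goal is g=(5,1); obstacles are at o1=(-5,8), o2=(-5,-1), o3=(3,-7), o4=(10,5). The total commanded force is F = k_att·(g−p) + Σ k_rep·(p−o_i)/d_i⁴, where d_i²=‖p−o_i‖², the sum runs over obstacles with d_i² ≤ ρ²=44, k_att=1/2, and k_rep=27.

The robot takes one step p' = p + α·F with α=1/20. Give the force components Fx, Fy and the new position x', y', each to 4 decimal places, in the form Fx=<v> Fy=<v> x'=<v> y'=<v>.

F_att = 1/2·(g−p) = 1/2·(9,-6) = (4.5000,-3.0000)
o1: d²=2 ≤ ρ²=44; F_rep = 27·(1,-1)/2² = (6.7500,-6.7500)
o2: d²=65 > ρ²=44 → inactive
o3: d²=245 > ρ²=44 → inactive
o4: d²=200 > ρ²=44 → inactive
F = F_att + ΣF_rep = (11.2500,-9.7500)
p' = p + 1/20·F = (-3.4375,6.5125)

Fx=11.2500 Fy=-9.7500 x'=-3.4375 y'=6.5125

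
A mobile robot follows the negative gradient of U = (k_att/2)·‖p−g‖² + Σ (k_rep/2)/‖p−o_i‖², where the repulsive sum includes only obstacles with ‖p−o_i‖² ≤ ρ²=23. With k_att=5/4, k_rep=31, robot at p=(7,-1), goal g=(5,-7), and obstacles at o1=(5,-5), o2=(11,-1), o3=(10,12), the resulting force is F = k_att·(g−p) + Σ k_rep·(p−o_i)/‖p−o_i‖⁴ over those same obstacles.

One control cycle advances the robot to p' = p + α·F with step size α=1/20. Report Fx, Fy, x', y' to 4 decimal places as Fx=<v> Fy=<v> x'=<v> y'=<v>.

F_att = 5/4·(g−p) = 5/4·(-2,-6) = (-2.5000,-7.5000)
o1: d²=20 ≤ ρ²=23; F_rep = 31·(2,4)/20² = (0.1550,0.3100)
o2: d²=16 ≤ ρ²=23; F_rep = 31·(-4,0)/16² = (-0.4844,0.0000)
o3: d²=178 > ρ²=23 → inactive
F = F_att + ΣF_rep = (-2.8294,-7.1900)
p' = p + 1/20·F = (6.8585,-1.3595)

Fx=-2.8294 Fy=-7.1900 x'=6.8585 y'=-1.3595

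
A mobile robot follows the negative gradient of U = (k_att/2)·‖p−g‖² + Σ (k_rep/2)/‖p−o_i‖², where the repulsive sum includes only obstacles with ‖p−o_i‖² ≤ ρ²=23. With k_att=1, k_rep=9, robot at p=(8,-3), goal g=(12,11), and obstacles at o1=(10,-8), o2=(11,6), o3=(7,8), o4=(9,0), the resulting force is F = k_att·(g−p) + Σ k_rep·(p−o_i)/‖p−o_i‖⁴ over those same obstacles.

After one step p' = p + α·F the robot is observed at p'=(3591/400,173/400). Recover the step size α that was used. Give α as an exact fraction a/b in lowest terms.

F_att = 1·(g−p) = 1·(4,14) = (4.0000,14.0000)
o1: d²=29 > ρ²=23 → inactive
o2: d²=90 > ρ²=23 → inactive
o3: d²=122 > ρ²=23 → inactive
o4: d²=10 ≤ ρ²=23; F_rep = 9·(-1,-3)/10² = (-0.0900,-0.2700)
F = F_att + ΣF_rep = (3.9100,13.7300)
Δp = p'−p = (0.9775,3.4325); α = Δx/Fx = (391/400) / (391/100) = 1/4
check: Δy/Fy = (1373/400) / (1373/100) = 1/4 ✓

α = 1/4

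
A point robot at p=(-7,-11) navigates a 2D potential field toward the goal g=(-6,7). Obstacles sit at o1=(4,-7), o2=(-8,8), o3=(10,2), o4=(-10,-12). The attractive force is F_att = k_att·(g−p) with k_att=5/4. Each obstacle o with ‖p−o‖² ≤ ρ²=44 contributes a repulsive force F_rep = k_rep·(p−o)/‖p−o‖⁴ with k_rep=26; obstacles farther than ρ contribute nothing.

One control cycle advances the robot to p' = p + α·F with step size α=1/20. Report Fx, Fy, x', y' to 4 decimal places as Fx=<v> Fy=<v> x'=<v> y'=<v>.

F_att = 5/4·(g−p) = 5/4·(1,18) = (1.2500,22.5000)
o1: d²=137 > ρ²=44 → inactive
o2: d²=362 > ρ²=44 → inactive
o3: d²=458 > ρ²=44 → inactive
o4: d²=10 ≤ ρ²=44; F_rep = 26·(3,1)/10² = (0.7800,0.2600)
F = F_att + ΣF_rep = (2.0300,22.7600)
p' = p + 1/20·F = (-6.8985,-9.8620)

Fx=2.0300 Fy=22.7600 x'=-6.8985 y'=-9.8620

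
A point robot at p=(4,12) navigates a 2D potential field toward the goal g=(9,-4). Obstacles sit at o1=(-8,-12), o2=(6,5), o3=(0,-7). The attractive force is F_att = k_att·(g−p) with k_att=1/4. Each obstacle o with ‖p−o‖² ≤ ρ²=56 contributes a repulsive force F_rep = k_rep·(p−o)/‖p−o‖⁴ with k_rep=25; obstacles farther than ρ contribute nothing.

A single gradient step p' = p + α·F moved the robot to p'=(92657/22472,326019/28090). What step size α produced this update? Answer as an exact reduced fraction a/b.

F_att = 1/4·(g−p) = 1/4·(5,-16) = (1.2500,-4.0000)
o1: d²=720 > ρ²=56 → inactive
o2: d²=53 ≤ ρ²=56; F_rep = 25·(-2,7)/53² = (-0.0178,0.0623)
o3: d²=377 > ρ²=56 → inactive
F = F_att + ΣF_rep = (1.2322,-3.9377)
Δp = p'−p = (0.1232,-0.3938); α = Δx/Fx = (2769/22472) / (13845/11236) = 1/10
check: Δy/Fy = (-11061/28090) / (-11061/2809) = 1/10 ✓

α = 1/10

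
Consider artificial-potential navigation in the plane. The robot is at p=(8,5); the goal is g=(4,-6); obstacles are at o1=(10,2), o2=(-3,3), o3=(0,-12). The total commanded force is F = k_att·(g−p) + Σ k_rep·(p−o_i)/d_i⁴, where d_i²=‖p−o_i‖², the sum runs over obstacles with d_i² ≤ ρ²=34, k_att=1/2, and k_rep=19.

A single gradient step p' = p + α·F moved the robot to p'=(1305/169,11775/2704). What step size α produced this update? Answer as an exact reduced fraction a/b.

α = 1/8

F_att = 1/2·(g−p) = 1/2·(-4,-11) = (-2.0000,-5.5000)
o1: d²=13 ≤ ρ²=34; F_rep = 19·(-2,3)/13² = (-0.2249,0.3373)
o2: d²=125 > ρ²=34 → inactive
o3: d²=353 > ρ²=34 → inactive
F = F_att + ΣF_rep = (-2.2249,-5.1627)
Δp = p'−p = (-0.2781,-0.6453); α = Δx/Fx = (-47/169) / (-376/169) = 1/8
check: Δy/Fy = (-1745/2704) / (-1745/338) = 1/8 ✓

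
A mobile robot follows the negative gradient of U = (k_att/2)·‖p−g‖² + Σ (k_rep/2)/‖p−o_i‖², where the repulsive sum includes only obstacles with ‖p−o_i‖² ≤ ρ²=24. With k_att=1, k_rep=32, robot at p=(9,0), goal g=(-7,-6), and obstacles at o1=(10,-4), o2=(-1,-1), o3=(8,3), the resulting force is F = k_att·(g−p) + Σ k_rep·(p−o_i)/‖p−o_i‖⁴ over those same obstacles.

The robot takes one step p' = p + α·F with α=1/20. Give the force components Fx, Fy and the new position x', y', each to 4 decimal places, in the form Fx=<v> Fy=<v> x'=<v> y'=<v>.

Fx=-15.7907 Fy=-6.5171 x'=8.2105 y'=-0.3259

F_att = 1·(g−p) = 1·(-16,-6) = (-16.0000,-6.0000)
o1: d²=17 ≤ ρ²=24; F_rep = 32·(-1,4)/17² = (-0.1107,0.4429)
o2: d²=101 > ρ²=24 → inactive
o3: d²=10 ≤ ρ²=24; F_rep = 32·(1,-3)/10² = (0.3200,-0.9600)
F = F_att + ΣF_rep = (-15.7907,-6.5171)
p' = p + 1/20·F = (8.2105,-0.3259)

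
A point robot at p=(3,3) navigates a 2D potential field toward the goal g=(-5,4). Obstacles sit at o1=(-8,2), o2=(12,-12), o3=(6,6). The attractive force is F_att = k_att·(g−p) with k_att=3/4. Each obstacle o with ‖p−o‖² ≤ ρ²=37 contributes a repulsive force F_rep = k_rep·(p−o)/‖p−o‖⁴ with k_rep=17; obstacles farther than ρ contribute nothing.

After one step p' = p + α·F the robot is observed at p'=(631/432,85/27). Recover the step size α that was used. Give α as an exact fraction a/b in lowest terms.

α = 1/4

F_att = 3/4·(g−p) = 3/4·(-8,1) = (-6.0000,0.7500)
o1: d²=122 > ρ²=37 → inactive
o2: d²=306 > ρ²=37 → inactive
o3: d²=18 ≤ ρ²=37; F_rep = 17·(-3,-3)/18² = (-0.1574,-0.1574)
F = F_att + ΣF_rep = (-6.1574,0.5926)
Δp = p'−p = (-1.5394,0.1481); α = Δx/Fx = (-665/432) / (-665/108) = 1/4
check: Δy/Fy = (4/27) / (16/27) = 1/4 ✓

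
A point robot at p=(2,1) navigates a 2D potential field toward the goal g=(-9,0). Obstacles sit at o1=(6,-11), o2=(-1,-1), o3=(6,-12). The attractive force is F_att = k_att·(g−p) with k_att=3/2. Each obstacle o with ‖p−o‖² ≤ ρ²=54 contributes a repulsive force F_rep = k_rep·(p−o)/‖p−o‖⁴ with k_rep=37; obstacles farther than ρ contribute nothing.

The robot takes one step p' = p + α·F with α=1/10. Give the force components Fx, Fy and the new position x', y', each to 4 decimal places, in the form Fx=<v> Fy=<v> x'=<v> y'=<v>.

Fx=-15.8432 Fy=-1.0621 x'=0.4157 y'=0.8938

F_att = 3/2·(g−p) = 3/2·(-11,-1) = (-16.5000,-1.5000)
o1: d²=160 > ρ²=54 → inactive
o2: d²=13 ≤ ρ²=54; F_rep = 37·(3,2)/13² = (0.6568,0.4379)
o3: d²=185 > ρ²=54 → inactive
F = F_att + ΣF_rep = (-15.8432,-1.0621)
p' = p + 1/10·F = (0.4157,0.8938)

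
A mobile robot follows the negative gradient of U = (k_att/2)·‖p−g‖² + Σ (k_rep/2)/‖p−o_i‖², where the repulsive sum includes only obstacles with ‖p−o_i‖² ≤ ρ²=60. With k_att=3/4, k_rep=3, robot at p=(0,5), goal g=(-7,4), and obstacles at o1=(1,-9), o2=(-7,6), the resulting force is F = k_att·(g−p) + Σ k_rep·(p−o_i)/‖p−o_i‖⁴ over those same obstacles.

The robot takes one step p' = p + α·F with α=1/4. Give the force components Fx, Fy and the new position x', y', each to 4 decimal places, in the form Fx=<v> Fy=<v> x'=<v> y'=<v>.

Fx=-5.2416 Fy=-0.7512 x'=-1.3104 y'=4.8122

F_att = 3/4·(g−p) = 3/4·(-7,-1) = (-5.2500,-0.7500)
o1: d²=197 > ρ²=60 → inactive
o2: d²=50 ≤ ρ²=60; F_rep = 3·(7,-1)/50² = (0.0084,-0.0012)
F = F_att + ΣF_rep = (-5.2416,-0.7512)
p' = p + 1/4·F = (-1.3104,4.8122)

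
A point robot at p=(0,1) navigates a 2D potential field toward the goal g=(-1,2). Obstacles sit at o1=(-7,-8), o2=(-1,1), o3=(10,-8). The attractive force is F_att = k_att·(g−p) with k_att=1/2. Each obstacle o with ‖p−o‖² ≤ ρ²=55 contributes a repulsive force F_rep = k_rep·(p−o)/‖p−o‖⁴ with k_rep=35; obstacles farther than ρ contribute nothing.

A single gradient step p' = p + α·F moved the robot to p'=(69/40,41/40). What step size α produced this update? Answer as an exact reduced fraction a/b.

α = 1/20

F_att = 1/2·(g−p) = 1/2·(-1,1) = (-0.5000,0.5000)
o1: d²=130 > ρ²=55 → inactive
o2: d²=1 ≤ ρ²=55; F_rep = 35·(1,0)/1² = (35.0000,0.0000)
o3: d²=181 > ρ²=55 → inactive
F = F_att + ΣF_rep = (34.5000,0.5000)
Δp = p'−p = (1.7250,0.0250); α = Δx/Fx = (69/40) / (69/2) = 1/20
check: Δy/Fy = (1/40) / (1/2) = 1/20 ✓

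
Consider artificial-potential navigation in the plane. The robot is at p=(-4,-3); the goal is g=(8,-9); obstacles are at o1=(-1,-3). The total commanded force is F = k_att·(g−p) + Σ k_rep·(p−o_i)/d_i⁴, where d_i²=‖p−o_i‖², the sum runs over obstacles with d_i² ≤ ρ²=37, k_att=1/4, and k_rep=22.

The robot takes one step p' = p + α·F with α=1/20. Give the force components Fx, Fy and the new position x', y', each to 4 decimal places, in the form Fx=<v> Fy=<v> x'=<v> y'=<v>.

F_att = 1/4·(g−p) = 1/4·(12,-6) = (3.0000,-1.5000)
o1: d²=9 ≤ ρ²=37; F_rep = 22·(-3,0)/9² = (-0.8148,0.0000)
F = F_att + ΣF_rep = (2.1852,-1.5000)
p' = p + 1/20·F = (-3.8907,-3.0750)

Fx=2.1852 Fy=-1.5000 x'=-3.8907 y'=-3.0750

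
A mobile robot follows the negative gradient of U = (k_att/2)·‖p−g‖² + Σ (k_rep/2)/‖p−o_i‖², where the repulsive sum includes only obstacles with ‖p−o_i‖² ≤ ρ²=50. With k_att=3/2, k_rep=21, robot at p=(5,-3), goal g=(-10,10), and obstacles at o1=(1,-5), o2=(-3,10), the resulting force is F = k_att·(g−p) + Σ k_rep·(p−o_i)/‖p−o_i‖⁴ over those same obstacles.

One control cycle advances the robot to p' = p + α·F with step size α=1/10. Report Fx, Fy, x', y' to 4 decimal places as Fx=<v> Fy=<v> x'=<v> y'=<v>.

Fx=-22.2900 Fy=19.6050 x'=2.7710 y'=-1.0395

F_att = 3/2·(g−p) = 3/2·(-15,13) = (-22.5000,19.5000)
o1: d²=20 ≤ ρ²=50; F_rep = 21·(4,2)/20² = (0.2100,0.1050)
o2: d²=233 > ρ²=50 → inactive
F = F_att + ΣF_rep = (-22.2900,19.6050)
p' = p + 1/10·F = (2.7710,-1.0395)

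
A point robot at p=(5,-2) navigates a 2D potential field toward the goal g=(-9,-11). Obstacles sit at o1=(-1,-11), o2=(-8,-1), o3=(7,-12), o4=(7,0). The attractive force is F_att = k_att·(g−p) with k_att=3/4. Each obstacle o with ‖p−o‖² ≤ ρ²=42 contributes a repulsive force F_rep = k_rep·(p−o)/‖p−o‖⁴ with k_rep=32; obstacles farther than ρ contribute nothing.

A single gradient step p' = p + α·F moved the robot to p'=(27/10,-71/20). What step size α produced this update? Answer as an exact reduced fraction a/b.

α = 1/5

F_att = 3/4·(g−p) = 3/4·(-14,-9) = (-10.5000,-6.7500)
o1: d²=117 > ρ²=42 → inactive
o2: d²=170 > ρ²=42 → inactive
o3: d²=104 > ρ²=42 → inactive
o4: d²=8 ≤ ρ²=42; F_rep = 32·(-2,-2)/8² = (-1.0000,-1.0000)
F = F_att + ΣF_rep = (-11.5000,-7.7500)
Δp = p'−p = (-2.3000,-1.5500); α = Δx/Fx = (-23/10) / (-23/2) = 1/5
check: Δy/Fy = (-31/20) / (-31/4) = 1/5 ✓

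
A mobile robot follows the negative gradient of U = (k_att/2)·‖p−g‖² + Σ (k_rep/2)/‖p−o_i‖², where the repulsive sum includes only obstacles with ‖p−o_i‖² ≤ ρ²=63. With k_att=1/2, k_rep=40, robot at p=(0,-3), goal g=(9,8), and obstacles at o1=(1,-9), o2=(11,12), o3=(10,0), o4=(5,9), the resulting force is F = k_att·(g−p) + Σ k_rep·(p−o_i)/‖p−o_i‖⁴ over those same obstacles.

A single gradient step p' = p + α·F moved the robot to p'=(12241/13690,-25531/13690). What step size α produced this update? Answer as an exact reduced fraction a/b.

F_att = 1/2·(g−p) = 1/2·(9,11) = (4.5000,5.5000)
o1: d²=37 ≤ ρ²=63; F_rep = 40·(-1,6)/37² = (-0.0292,0.1753)
o2: d²=346 > ρ²=63 → inactive
o3: d²=109 > ρ²=63 → inactive
o4: d²=169 > ρ²=63 → inactive
F = F_att + ΣF_rep = (4.4708,5.6753)
Δp = p'−p = (0.8942,1.1351); α = Δx/Fx = (12241/13690) / (12241/2738) = 1/5
check: Δy/Fy = (15539/13690) / (15539/2738) = 1/5 ✓

α = 1/5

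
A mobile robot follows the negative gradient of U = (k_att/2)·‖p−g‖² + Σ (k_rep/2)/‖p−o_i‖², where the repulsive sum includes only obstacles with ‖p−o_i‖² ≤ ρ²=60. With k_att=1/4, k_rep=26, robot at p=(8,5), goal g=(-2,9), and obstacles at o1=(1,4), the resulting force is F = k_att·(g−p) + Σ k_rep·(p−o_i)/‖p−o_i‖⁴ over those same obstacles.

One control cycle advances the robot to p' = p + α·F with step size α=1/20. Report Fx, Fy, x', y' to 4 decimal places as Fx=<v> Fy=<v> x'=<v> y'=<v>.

F_att = 1/4·(g−p) = 1/4·(-10,4) = (-2.5000,1.0000)
o1: d²=50 ≤ ρ²=60; F_rep = 26·(7,1)/50² = (0.0728,0.0104)
F = F_att + ΣF_rep = (-2.4272,1.0104)
p' = p + 1/20·F = (7.8786,5.0505)

Fx=-2.4272 Fy=1.0104 x'=7.8786 y'=5.0505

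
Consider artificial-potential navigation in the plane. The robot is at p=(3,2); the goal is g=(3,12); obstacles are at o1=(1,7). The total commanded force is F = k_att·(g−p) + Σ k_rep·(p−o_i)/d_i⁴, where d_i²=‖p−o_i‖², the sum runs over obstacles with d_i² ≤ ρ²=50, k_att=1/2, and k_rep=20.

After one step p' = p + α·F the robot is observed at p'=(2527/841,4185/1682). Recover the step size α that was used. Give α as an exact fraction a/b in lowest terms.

α = 1/10

F_att = 1/2·(g−p) = 1/2·(0,10) = (0.0000,5.0000)
o1: d²=29 ≤ ρ²=50; F_rep = 20·(2,-5)/29² = (0.0476,-0.1189)
F = F_att + ΣF_rep = (0.0476,4.8811)
Δp = p'−p = (0.0048,0.4881); α = Δx/Fx = (4/841) / (40/841) = 1/10
check: Δy/Fy = (821/1682) / (4105/841) = 1/10 ✓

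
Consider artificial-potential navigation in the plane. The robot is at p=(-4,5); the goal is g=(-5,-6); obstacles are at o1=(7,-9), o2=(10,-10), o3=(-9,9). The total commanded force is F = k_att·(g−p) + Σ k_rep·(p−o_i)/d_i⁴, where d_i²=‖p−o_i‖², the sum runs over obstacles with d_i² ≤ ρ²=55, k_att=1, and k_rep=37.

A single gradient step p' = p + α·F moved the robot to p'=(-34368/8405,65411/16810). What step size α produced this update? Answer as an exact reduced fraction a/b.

F_att = 1·(g−p) = 1·(-1,-11) = (-1.0000,-11.0000)
o1: d²=317 > ρ²=55 → inactive
o2: d²=421 > ρ²=55 → inactive
o3: d²=41 ≤ ρ²=55; F_rep = 37·(5,-4)/41² = (0.1101,-0.0880)
F = F_att + ΣF_rep = (-0.8899,-11.0880)
Δp = p'−p = (-0.0890,-1.1088); α = Δx/Fx = (-748/8405) / (-1496/1681) = 1/10
check: Δy/Fy = (-18639/16810) / (-18639/1681) = 1/10 ✓

α = 1/10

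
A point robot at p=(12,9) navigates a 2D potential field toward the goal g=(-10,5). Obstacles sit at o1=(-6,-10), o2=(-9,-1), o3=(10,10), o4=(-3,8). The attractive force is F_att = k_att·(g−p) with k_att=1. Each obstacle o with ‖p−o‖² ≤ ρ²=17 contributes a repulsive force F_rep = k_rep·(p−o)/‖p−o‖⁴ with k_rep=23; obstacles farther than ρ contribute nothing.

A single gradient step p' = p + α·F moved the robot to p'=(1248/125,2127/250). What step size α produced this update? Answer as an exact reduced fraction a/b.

α = 1/10

F_att = 1·(g−p) = 1·(-22,-4) = (-22.0000,-4.0000)
o1: d²=685 > ρ²=17 → inactive
o2: d²=541 > ρ²=17 → inactive
o3: d²=5 ≤ ρ²=17; F_rep = 23·(2,-1)/5² = (1.8400,-0.9200)
o4: d²=226 > ρ²=17 → inactive
F = F_att + ΣF_rep = (-20.1600,-4.9200)
Δp = p'−p = (-2.0160,-0.4920); α = Δx/Fx = (-252/125) / (-504/25) = 1/10
check: Δy/Fy = (-123/250) / (-123/25) = 1/10 ✓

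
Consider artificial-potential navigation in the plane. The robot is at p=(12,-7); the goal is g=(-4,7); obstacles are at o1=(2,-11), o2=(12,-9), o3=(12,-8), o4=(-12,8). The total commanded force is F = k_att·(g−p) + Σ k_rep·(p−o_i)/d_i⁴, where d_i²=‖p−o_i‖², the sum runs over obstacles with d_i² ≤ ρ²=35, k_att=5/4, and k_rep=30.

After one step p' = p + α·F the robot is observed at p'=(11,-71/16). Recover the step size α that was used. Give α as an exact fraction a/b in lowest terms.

F_att = 5/4·(g−p) = 5/4·(-16,14) = (-20.0000,17.5000)
o1: d²=116 > ρ²=35 → inactive
o2: d²=4 ≤ ρ²=35; F_rep = 30·(0,2)/4² = (0.0000,3.7500)
o3: d²=1 ≤ ρ²=35; F_rep = 30·(0,1)/1² = (0.0000,30.0000)
o4: d²=801 > ρ²=35 → inactive
F = F_att + ΣF_rep = (-20.0000,51.2500)
Δp = p'−p = (-1.0000,2.5625); α = Δx/Fx = (-1) / (-20) = 1/20
check: Δy/Fy = (41/16) / (205/4) = 1/20 ✓

α = 1/20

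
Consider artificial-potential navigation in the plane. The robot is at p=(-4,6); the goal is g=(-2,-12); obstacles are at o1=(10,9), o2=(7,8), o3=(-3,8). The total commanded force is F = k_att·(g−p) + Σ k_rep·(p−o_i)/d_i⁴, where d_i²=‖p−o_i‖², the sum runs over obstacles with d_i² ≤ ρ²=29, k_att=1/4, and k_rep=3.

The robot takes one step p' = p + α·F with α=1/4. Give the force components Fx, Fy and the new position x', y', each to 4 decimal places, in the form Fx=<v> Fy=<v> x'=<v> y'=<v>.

F_att = 1/4·(g−p) = 1/4·(2,-18) = (0.5000,-4.5000)
o1: d²=205 > ρ²=29 → inactive
o2: d²=125 > ρ²=29 → inactive
o3: d²=5 ≤ ρ²=29; F_rep = 3·(-1,-2)/5² = (-0.1200,-0.2400)
F = F_att + ΣF_rep = (0.3800,-4.7400)
p' = p + 1/4·F = (-3.9050,4.8150)

Fx=0.3800 Fy=-4.7400 x'=-3.9050 y'=4.8150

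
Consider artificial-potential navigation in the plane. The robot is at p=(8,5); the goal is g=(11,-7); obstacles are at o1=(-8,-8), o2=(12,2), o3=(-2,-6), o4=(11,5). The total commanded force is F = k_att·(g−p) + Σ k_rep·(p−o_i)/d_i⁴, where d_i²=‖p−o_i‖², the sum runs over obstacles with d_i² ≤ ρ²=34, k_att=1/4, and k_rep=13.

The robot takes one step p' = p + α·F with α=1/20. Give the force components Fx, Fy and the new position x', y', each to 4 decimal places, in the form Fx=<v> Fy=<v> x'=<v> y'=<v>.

F_att = 1/4·(g−p) = 1/4·(3,-12) = (0.7500,-3.0000)
o1: d²=425 > ρ²=34 → inactive
o2: d²=25 ≤ ρ²=34; F_rep = 13·(-4,3)/25² = (-0.0832,0.0624)
o3: d²=221 > ρ²=34 → inactive
o4: d²=9 ≤ ρ²=34; F_rep = 13·(-3,0)/9² = (-0.4815,0.0000)
F = F_att + ΣF_rep = (0.1853,-2.9376)
p' = p + 1/20·F = (8.0093,4.8531)

Fx=0.1853 Fy=-2.9376 x'=8.0093 y'=4.8531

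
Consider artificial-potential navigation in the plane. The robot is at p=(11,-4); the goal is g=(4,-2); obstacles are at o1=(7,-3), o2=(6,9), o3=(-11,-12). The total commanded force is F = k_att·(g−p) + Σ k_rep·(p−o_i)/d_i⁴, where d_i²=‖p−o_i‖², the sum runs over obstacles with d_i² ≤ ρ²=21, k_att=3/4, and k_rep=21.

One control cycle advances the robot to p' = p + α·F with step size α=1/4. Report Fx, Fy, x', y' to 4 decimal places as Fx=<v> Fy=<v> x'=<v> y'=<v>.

Fx=-4.9593 Fy=1.4273 x'=9.7602 y'=-3.6432

F_att = 3/4·(g−p) = 3/4·(-7,2) = (-5.2500,1.5000)
o1: d²=17 ≤ ρ²=21; F_rep = 21·(4,-1)/17² = (0.2907,-0.0727)
o2: d²=194 > ρ²=21 → inactive
o3: d²=548 > ρ²=21 → inactive
F = F_att + ΣF_rep = (-4.9593,1.4273)
p' = p + 1/4·F = (9.7602,-3.6432)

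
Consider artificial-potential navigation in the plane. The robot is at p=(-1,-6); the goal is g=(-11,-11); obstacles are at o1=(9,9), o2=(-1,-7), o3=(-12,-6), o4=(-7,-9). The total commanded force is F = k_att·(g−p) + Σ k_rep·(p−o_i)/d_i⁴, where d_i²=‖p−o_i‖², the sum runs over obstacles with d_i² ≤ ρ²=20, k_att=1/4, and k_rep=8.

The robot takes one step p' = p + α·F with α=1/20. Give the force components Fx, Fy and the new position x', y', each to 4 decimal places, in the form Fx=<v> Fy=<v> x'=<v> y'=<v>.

F_att = 1/4·(g−p) = 1/4·(-10,-5) = (-2.5000,-1.2500)
o1: d²=325 > ρ²=20 → inactive
o2: d²=1 ≤ ρ²=20; F_rep = 8·(0,1)/1² = (0.0000,8.0000)
o3: d²=121 > ρ²=20 → inactive
o4: d²=45 > ρ²=20 → inactive
F = F_att + ΣF_rep = (-2.5000,6.7500)
p' = p + 1/20·F = (-1.1250,-5.6625)

Fx=-2.5000 Fy=6.7500 x'=-1.1250 y'=-5.6625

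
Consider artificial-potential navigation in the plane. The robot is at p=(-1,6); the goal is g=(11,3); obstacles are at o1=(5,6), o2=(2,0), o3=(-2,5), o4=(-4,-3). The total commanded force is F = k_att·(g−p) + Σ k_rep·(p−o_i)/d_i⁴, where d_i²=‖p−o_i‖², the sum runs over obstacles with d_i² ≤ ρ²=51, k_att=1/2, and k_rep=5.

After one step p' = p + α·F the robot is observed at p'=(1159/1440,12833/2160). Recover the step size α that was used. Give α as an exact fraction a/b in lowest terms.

F_att = 1/2·(g−p) = 1/2·(12,-3) = (6.0000,-1.5000)
o1: d²=36 ≤ ρ²=51; F_rep = 5·(-6,0)/36² = (-0.0231,0.0000)
o2: d²=45 ≤ ρ²=51; F_rep = 5·(-3,6)/45² = (-0.0074,0.0148)
o3: d²=2 ≤ ρ²=51; F_rep = 5·(1,1)/2² = (1.2500,1.2500)
o4: d²=90 > ρ²=51 → inactive
F = F_att + ΣF_rep = (7.2194,-0.2352)
Δp = p'−p = (1.8049,-0.0588); α = Δx/Fx = (2599/1440) / (2599/360) = 1/4
check: Δy/Fy = (-127/2160) / (-127/540) = 1/4 ✓

α = 1/4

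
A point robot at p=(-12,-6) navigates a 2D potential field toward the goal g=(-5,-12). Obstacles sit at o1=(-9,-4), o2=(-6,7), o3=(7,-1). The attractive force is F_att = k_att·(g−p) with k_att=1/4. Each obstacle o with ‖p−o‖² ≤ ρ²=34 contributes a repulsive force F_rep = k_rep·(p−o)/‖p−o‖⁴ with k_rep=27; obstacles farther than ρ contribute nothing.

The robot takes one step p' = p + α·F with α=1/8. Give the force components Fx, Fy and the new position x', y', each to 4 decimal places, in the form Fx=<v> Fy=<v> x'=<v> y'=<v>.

F_att = 1/4·(g−p) = 1/4·(7,-6) = (1.7500,-1.5000)
o1: d²=13 ≤ ρ²=34; F_rep = 27·(-3,-2)/13² = (-0.4793,-0.3195)
o2: d²=205 > ρ²=34 → inactive
o3: d²=386 > ρ²=34 → inactive
F = F_att + ΣF_rep = (1.2707,-1.8195)
p' = p + 1/8·F = (-11.8412,-6.2274)

Fx=1.2707 Fy=-1.8195 x'=-11.8412 y'=-6.2274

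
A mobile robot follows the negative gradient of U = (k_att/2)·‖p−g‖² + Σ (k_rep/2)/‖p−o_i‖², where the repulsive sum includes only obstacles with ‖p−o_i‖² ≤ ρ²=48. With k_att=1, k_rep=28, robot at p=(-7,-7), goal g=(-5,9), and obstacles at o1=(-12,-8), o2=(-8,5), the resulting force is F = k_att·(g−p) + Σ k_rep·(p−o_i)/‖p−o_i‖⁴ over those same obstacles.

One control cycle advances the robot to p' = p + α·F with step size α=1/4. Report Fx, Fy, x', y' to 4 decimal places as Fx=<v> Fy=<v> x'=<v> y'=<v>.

F_att = 1·(g−p) = 1·(2,16) = (2.0000,16.0000)
o1: d²=26 ≤ ρ²=48; F_rep = 28·(5,1)/26² = (0.2071,0.0414)
o2: d²=145 > ρ²=48 → inactive
F = F_att + ΣF_rep = (2.2071,16.0414)
p' = p + 1/4·F = (-6.4482,-2.9896)

Fx=2.2071 Fy=16.0414 x'=-6.4482 y'=-2.9896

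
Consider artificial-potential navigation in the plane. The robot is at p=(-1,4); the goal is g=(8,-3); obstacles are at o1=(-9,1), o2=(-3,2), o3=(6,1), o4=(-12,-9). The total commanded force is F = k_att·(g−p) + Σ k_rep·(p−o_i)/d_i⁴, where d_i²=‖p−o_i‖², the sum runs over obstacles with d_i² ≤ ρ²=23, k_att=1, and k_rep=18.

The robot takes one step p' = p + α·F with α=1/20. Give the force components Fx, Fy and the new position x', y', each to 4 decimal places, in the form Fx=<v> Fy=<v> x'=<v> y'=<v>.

F_att = 1·(g−p) = 1·(9,-7) = (9.0000,-7.0000)
o1: d²=73 > ρ²=23 → inactive
o2: d²=8 ≤ ρ²=23; F_rep = 18·(2,2)/8² = (0.5625,0.5625)
o3: d²=58 > ρ²=23 → inactive
o4: d²=290 > ρ²=23 → inactive
F = F_att + ΣF_rep = (9.5625,-6.4375)
p' = p + 1/20·F = (-0.5219,3.6781)

Fx=9.5625 Fy=-6.4375 x'=-0.5219 y'=3.6781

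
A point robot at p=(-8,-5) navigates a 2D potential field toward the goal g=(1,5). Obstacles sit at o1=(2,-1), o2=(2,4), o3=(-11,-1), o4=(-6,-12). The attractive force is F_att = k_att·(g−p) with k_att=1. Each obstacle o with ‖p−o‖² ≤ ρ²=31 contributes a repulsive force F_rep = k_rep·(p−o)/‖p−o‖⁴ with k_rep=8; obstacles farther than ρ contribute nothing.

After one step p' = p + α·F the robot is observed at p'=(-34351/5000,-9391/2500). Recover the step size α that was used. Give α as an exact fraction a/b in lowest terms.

α = 1/8

F_att = 1·(g−p) = 1·(9,10) = (9.0000,10.0000)
o1: d²=116 > ρ²=31 → inactive
o2: d²=181 > ρ²=31 → inactive
o3: d²=25 ≤ ρ²=31; F_rep = 8·(3,-4)/25² = (0.0384,-0.0512)
o4: d²=53 > ρ²=31 → inactive
F = F_att + ΣF_rep = (9.0384,9.9488)
Δp = p'−p = (1.1298,1.2436); α = Δx/Fx = (5649/5000) / (5649/625) = 1/8
check: Δy/Fy = (3109/2500) / (6218/625) = 1/8 ✓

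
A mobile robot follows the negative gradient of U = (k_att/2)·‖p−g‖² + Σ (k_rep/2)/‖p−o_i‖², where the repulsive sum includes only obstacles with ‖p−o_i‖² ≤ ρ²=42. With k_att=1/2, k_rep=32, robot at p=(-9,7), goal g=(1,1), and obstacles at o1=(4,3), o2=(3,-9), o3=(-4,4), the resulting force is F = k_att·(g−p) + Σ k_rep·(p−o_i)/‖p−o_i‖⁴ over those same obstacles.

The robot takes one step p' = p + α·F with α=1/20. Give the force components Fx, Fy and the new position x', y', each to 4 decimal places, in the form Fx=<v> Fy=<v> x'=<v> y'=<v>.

Fx=4.8616 Fy=-2.9170 x'=-8.7569 y'=6.8542

F_att = 1/2·(g−p) = 1/2·(10,-6) = (5.0000,-3.0000)
o1: d²=185 > ρ²=42 → inactive
o2: d²=400 > ρ²=42 → inactive
o3: d²=34 ≤ ρ²=42; F_rep = 32·(-5,3)/34² = (-0.1384,0.0830)
F = F_att + ΣF_rep = (4.8616,-2.9170)
p' = p + 1/20·F = (-8.7569,6.8542)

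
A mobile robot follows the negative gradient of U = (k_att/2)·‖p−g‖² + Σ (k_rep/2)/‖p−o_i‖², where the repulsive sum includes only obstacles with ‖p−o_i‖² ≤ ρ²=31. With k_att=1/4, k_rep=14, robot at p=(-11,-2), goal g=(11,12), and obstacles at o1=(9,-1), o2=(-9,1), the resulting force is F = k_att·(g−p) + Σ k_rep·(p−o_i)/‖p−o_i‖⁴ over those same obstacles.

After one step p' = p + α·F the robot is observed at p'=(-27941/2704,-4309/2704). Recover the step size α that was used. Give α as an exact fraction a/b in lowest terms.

α = 1/8

F_att = 1/4·(g−p) = 1/4·(22,14) = (5.5000,3.5000)
o1: d²=401 > ρ²=31 → inactive
o2: d²=13 ≤ ρ²=31; F_rep = 14·(-2,-3)/13² = (-0.1657,-0.2485)
F = F_att + ΣF_rep = (5.3343,3.2515)
Δp = p'−p = (0.6668,0.4064); α = Δx/Fx = (1803/2704) / (1803/338) = 1/8
check: Δy/Fy = (1099/2704) / (1099/338) = 1/8 ✓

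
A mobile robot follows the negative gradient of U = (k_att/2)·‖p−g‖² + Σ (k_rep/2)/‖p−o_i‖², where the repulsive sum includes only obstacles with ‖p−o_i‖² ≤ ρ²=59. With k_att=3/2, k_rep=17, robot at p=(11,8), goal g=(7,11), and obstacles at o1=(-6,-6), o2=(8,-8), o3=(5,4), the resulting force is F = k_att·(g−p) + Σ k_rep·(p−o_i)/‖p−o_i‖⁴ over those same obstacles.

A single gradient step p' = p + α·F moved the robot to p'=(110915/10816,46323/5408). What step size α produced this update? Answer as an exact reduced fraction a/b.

F_att = 3/2·(g−p) = 3/2·(-4,3) = (-6.0000,4.5000)
o1: d²=485 > ρ²=59 → inactive
o2: d²=265 > ρ²=59 → inactive
o3: d²=52 ≤ ρ²=59; F_rep = 17·(6,4)/52² = (0.0377,0.0251)
F = F_att + ΣF_rep = (-5.9623,4.5251)
Δp = p'−p = (-0.7453,0.5656); α = Δx/Fx = (-8061/10816) / (-8061/1352) = 1/8
check: Δy/Fy = (3059/5408) / (3059/676) = 1/8 ✓

α = 1/8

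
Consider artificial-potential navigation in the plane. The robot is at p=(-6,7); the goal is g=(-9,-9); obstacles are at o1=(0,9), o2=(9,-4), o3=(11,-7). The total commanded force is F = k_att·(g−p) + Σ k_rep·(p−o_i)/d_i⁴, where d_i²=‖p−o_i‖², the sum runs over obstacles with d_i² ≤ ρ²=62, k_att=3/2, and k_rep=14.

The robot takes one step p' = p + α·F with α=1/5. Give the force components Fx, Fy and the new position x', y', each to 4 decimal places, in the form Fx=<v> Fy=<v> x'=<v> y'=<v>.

F_att = 3/2·(g−p) = 3/2·(-3,-16) = (-4.5000,-24.0000)
o1: d²=40 ≤ ρ²=62; F_rep = 14·(-6,-2)/40² = (-0.0525,-0.0175)
o2: d²=346 > ρ²=62 → inactive
o3: d²=485 > ρ²=62 → inactive
F = F_att + ΣF_rep = (-4.5525,-24.0175)
p' = p + 1/5·F = (-6.9105,2.1965)

Fx=-4.5525 Fy=-24.0175 x'=-6.9105 y'=2.1965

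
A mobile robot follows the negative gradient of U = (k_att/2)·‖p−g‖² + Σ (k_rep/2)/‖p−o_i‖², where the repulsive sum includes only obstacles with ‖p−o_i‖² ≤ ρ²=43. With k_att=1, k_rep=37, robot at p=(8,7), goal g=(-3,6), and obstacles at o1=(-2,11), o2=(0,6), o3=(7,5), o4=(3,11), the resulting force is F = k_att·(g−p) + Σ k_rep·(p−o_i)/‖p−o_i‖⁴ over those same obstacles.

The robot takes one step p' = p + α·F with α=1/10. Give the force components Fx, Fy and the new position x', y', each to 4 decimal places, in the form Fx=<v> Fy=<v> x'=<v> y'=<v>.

F_att = 1·(g−p) = 1·(-11,-1) = (-11.0000,-1.0000)
o1: d²=116 > ρ²=43 → inactive
o2: d²=65 > ρ²=43 → inactive
o3: d²=5 ≤ ρ²=43; F_rep = 37·(1,2)/5² = (1.4800,2.9600)
o4: d²=41 ≤ ρ²=43; F_rep = 37·(5,-4)/41² = (0.1101,-0.0880)
F = F_att + ΣF_rep = (-9.4099,1.8720)
p' = p + 1/10·F = (7.0590,7.1872)

Fx=-9.4099 Fy=1.8720 x'=7.0590 y'=7.1872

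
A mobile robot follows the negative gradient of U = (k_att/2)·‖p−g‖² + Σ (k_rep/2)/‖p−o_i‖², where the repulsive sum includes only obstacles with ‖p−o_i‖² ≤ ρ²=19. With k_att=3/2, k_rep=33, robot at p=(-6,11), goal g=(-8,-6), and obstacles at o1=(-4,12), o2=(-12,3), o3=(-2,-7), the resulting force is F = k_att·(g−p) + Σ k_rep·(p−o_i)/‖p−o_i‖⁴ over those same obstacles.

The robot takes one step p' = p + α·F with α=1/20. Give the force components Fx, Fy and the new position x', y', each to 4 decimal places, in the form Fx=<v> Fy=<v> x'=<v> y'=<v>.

F_att = 3/2·(g−p) = 3/2·(-2,-17) = (-3.0000,-25.5000)
o1: d²=5 ≤ ρ²=19; F_rep = 33·(-2,-1)/5² = (-2.6400,-1.3200)
o2: d²=100 > ρ²=19 → inactive
o3: d²=340 > ρ²=19 → inactive
F = F_att + ΣF_rep = (-5.6400,-26.8200)
p' = p + 1/20·F = (-6.2820,9.6590)

Fx=-5.6400 Fy=-26.8200 x'=-6.2820 y'=9.6590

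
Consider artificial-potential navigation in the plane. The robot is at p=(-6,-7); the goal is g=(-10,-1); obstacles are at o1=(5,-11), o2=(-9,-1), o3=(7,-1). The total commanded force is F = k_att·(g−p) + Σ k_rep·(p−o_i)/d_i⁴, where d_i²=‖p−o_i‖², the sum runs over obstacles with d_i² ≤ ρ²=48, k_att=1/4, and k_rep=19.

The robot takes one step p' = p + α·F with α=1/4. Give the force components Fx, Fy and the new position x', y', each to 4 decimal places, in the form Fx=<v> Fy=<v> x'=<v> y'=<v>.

F_att = 1/4·(g−p) = 1/4·(-4,6) = (-1.0000,1.5000)
o1: d²=137 > ρ²=48 → inactive
o2: d²=45 ≤ ρ²=48; F_rep = 19·(3,-6)/45² = (0.0281,-0.0563)
o3: d²=205 > ρ²=48 → inactive
F = F_att + ΣF_rep = (-0.9719,1.4437)
p' = p + 1/4·F = (-6.2430,-6.6391)

Fx=-0.9719 Fy=1.4437 x'=-6.2430 y'=-6.6391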